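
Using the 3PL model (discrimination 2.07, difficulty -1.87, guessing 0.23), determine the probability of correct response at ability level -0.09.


logit = 2.07*(-0.09 - -1.87) = 3.6846
P* = 1/(1 + exp(-3.6846)) = 0.9755
P = 0.23 + (1 - 0.23) * 0.9755
P = 0.9811

0.9811


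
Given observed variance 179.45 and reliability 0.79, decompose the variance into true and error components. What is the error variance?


var_true = rxx * var_obs = 0.79 * 179.45 = 141.7655
var_error = var_obs - var_true
var_error = 179.45 - 141.7655
var_error = 37.6845

37.6845


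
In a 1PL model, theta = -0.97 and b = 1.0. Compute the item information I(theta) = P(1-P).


P = 1/(1+exp(-(-0.97-1.0))) = 0.1224
I = P*(1-P) = 0.1224 * 0.8776
I = 0.1074

0.1074


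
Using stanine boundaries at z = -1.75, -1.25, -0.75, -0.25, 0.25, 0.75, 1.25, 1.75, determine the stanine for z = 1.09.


Stanine boundaries: [-1.75, -1.25, -0.75, -0.25, 0.25, 0.75, 1.25, 1.75]
z = 1.09
Check each boundary:
  z >= -1.75 -> could be stanine 2
  z >= -1.25 -> could be stanine 3
  z >= -0.75 -> could be stanine 4
  z >= -0.25 -> could be stanine 5
  z >= 0.25 -> could be stanine 6
  z >= 0.75 -> could be stanine 7
  z < 1.25
  z < 1.75
Highest qualifying boundary gives stanine = 7

7


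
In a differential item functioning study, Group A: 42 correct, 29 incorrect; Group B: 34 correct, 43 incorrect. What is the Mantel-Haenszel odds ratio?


Odds_A = 42/29 = 1.4483
Odds_B = 34/43 = 0.7907
OR = Odds_A / Odds_B = 1.4483 / 0.7907
Exactly, OR = (42 * 43) / (29 * 34) = 1806 / 986
OR = 1.8316

1.8316


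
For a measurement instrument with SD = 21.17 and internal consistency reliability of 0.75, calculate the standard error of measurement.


SEM = SD * sqrt(1 - rxx)
SEM = 21.17 * sqrt(1 - 0.75)
SEM = 21.17 * sqrt(0.25) = 21.17 * 0.5
SEM = 10.585

10.585


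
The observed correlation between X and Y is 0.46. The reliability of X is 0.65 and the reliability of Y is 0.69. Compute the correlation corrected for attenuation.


r_corrected = rxy / sqrt(rxx * ryy)
= 0.46 / sqrt(0.65 * 0.69)
= 0.46 / sqrt(0.4485)
= 0.46 / 0.669701
r_corrected = 0.6869

0.6869


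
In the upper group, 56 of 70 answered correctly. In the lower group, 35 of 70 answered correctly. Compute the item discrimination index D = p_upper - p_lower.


p_upper = 56/70 = 0.8
p_lower = 35/70 = 0.5
D = 0.8 - 0.5 = 0.3

0.3


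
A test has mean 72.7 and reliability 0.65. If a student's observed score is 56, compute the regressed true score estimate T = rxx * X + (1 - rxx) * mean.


T_est = rxx * X + (1 - rxx) * mean
T_est = 0.65 * 56 + 0.35 * 72.7
T_est = 36.4 + 25.445
T_est = 61.845

61.845


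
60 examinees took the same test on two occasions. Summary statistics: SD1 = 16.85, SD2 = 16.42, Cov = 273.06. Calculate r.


r = cov(X,Y) / (SD_X * SD_Y)
r = 273.06 / (16.85 * 16.42)
r = 273.06 / 276.677
r = 0.9869

0.9869


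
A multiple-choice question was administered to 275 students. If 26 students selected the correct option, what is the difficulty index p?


Item difficulty p = number correct / total examinees
p = 26 / 275
p = 0.0945

0.0945


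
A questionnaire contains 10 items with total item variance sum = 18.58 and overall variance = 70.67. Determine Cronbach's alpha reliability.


alpha = (k/(k-1)) * (1 - sum(si^2)/s_total^2)
= (10/9) * (1 - 18.58/70.67)
alpha = 0.819

0.819


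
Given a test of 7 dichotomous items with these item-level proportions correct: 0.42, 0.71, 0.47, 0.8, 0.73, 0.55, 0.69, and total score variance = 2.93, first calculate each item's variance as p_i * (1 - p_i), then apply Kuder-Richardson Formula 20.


For each item, compute p_i * q_i:
  Item 1: 0.42 * 0.58 = 0.2436
  Item 2: 0.71 * 0.29 = 0.2059
  Item 3: 0.47 * 0.53 = 0.2491
  Item 4: 0.8 * 0.2 = 0.16
  Item 5: 0.73 * 0.27 = 0.1971
  Item 6: 0.55 * 0.45 = 0.2475
  Item 7: 0.69 * 0.31 = 0.2139
Sum(p_i * q_i) = 0.2436 + 0.2059 + 0.2491 + 0.16 + 0.1971 + 0.2475 + 0.2139 = 1.5171
KR-20 = (k/(k-1)) * (1 - Sum(p_i*q_i) / Var_total)
= (7/6) * (1 - 1.5171/2.93)
= 1.1667 * 0.4822
KR-20 = 0.5626

0.5626


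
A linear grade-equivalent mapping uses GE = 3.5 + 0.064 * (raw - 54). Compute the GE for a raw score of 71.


raw - median = 71 - 54 = 17
slope * diff = 0.064 * 17 = 1.088
GE = 3.5 + 1.088
GE = 4.588

4.588


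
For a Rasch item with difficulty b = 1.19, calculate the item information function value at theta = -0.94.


P = 1/(1+exp(-(-0.94-1.19))) = 0.1062
I = P*(1-P) = 0.1062 * 0.8938
I = 0.0949

0.0949


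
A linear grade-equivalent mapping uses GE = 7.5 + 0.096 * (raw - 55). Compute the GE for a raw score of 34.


raw - median = 34 - 55 = -21
slope * diff = 0.096 * -21 = -2.016
GE = 7.5 + -2.016
GE = 5.484

5.484


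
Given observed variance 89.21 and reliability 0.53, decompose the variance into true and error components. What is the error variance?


var_true = rxx * var_obs = 0.53 * 89.21 = 47.2813
var_error = var_obs - var_true
var_error = 89.21 - 47.2813
var_error = 41.9287

41.9287


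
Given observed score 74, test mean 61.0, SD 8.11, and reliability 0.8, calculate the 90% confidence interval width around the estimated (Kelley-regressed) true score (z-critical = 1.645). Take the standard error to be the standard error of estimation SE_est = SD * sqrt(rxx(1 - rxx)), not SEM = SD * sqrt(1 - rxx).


True score estimate = 0.8*74 + 0.2*61.0 = 71.4
SE_est = SD * sqrt(rxx * (1 - rxx)) = 8.11 * sqrt(0.8 * 0.2) = 8.11 * sqrt(0.16) = 3.244
CI = T_est +/- z * SE_est, so width = 2 * z * SE_est = 2 * 1.645 * 3.244
Width = 10.6728

10.6728


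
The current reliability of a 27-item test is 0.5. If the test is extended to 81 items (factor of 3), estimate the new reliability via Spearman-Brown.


r_new = (n * rxx) / (1 + (n-1) * rxx)
r_new = (3 * 0.5) / (1 + 2 * 0.5)
r_new = 1.5 / 2.0
r_new = 0.75

0.75


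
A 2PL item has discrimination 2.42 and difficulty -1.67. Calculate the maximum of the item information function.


For 2PL, max info at theta = b = -1.67
I_max = a^2 / 4 = 2.42^2 / 4
= 5.8564 / 4
I_max = 1.4641

1.4641


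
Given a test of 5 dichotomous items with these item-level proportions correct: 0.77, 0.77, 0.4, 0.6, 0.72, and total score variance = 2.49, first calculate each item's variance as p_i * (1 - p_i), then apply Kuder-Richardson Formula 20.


For each item, compute p_i * q_i:
  Item 1: 0.77 * 0.23 = 0.1771
  Item 2: 0.77 * 0.23 = 0.1771
  Item 3: 0.4 * 0.6 = 0.24
  Item 4: 0.6 * 0.4 = 0.24
  Item 5: 0.72 * 0.28 = 0.2016
Sum(p_i * q_i) = 0.1771 + 0.1771 + 0.24 + 0.24 + 0.2016 = 1.0358
KR-20 = (k/(k-1)) * (1 - Sum(p_i*q_i) / Var_total)
= (5/4) * (1 - 1.0358/2.49)
= 1.25 * 0.584
KR-20 = 0.73

0.73


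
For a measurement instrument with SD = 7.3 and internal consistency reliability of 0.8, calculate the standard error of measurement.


SEM = SD * sqrt(1 - rxx)
SEM = 7.3 * sqrt(1 - 0.8)
SEM = 7.3 * sqrt(0.2) = 7.3 * 0.447214
SEM = 3.2647

3.2647


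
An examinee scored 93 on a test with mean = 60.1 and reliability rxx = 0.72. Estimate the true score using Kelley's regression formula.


T_est = rxx * X + (1 - rxx) * mean
T_est = 0.72 * 93 + 0.28 * 60.1
T_est = 66.96 + 16.828
T_est = 83.788

83.788


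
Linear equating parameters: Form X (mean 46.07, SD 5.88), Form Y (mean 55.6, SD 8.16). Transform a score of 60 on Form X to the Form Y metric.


slope = SD_Y / SD_X = 8.16 / 5.88 ~ 1.3878
intercept = mean_Y - slope * mean_X = 55.6 - (8.16 / 5.88) * 46.07 ~ -8.3339
Y = slope * X + intercept. To avoid rounding drift from the rounded slope/intercept, evaluate the equivalent form Y = mean_Y + SD_Y * (X - mean_X) / SD_X at full precision:
Y = 55.6 + 8.16 * (60 - 46.07) / 5.88
Y = 55.6 + 8.16 * 13.93 / 5.88
Y = 55.6 + 113.6688 / 5.88
Y = 55.6 + 19.3314
Y = 74.9314

74.9314


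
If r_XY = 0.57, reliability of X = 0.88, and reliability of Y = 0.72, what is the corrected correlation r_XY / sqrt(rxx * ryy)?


r_corrected = rxy / sqrt(rxx * ryy)
= 0.57 / sqrt(0.88 * 0.72)
= 0.57 / sqrt(0.6336)
= 0.57 / 0.79599
r_corrected = 0.7161

0.7161


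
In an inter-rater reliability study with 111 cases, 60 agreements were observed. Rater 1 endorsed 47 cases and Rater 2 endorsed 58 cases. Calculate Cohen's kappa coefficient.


P_o = 60/111 = 0.540541
P_e = (47*58 + 64*53) / 12321 = 0.496551
kappa = (P_o - P_e) / (1 - P_e)
kappa = (0.540541 - 0.496551) / (1 - 0.496551)
kappa = 0.0874

0.0874


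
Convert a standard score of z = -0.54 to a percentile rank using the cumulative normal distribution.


CDF(z) = 0.5 * (1 + erf(z/sqrt(2)))
erf(-0.3818) = -0.4108
CDF = 0.2946
Percentile rank = 0.2946 * 100 = 29.46

29.46


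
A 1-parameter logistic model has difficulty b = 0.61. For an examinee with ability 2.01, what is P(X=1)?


theta - b = 2.01 - 0.61 = 1.4
exp(-(theta - b)) = exp(-1.4) = 0.2466
P = 1 / (1 + 0.2466)
P = 0.8022

0.8022


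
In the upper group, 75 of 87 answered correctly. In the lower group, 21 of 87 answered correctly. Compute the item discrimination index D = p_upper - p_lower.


p_upper = 75/87 = 0.8621
p_lower = 21/87 = 0.2414
D = 0.8621 - 0.2414 = 0.6207

0.6207


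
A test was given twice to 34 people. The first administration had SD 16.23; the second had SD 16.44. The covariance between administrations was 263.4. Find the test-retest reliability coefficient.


r = cov(X,Y) / (SD_X * SD_Y)
r = 263.4 / (16.23 * 16.44)
r = 263.4 / 266.8212
r = 0.9872

0.9872


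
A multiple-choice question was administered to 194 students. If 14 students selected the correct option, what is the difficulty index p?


Item difficulty p = number correct / total examinees
p = 14 / 194
p = 0.0722

0.0722


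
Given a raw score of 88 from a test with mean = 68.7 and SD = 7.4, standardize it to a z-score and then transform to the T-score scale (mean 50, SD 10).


z = (X - mean) / SD = (88 - 68.7) / 7.4
z = 19.3 / 7.4
z = 2.6081
T-score = T = 50 + 10z
Carry z at full precision (z = 19.3 / 7.4) into the conversion:
T-score = 50 + 10 * (19.3 / 7.4) = 50 + 193 / 7.4
T-score = 50 + 26.0811
T-score = 76.0811

76.0811


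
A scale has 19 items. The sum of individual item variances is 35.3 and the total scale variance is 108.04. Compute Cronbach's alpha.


alpha = (k/(k-1)) * (1 - sum(si^2)/s_total^2)
= (19/18) * (1 - 35.3/108.04)
alpha = 0.7107

0.7107


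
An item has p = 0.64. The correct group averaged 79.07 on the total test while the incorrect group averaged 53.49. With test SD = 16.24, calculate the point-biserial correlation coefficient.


q = 1 - p = 0.36
rpb = ((M1 - M0) / SD) * sqrt(p * q)
rpb = ((79.07 - 53.49) / 16.24) * sqrt(0.64 * 0.36)
rpb = 0.7561

0.7561


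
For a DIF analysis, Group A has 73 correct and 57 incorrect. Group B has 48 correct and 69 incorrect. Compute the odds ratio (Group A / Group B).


Odds_A = 73/57 = 1.2807
Odds_B = 48/69 = 0.6957
OR = Odds_A / Odds_B = 1.2807 / 0.6957
Exactly, OR = (73 * 69) / (57 * 48) = 5037 / 2736
OR = 1.841

1.841


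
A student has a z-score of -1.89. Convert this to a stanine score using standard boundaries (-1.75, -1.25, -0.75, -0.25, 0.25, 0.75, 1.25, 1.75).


Stanine boundaries: [-1.75, -1.25, -0.75, -0.25, 0.25, 0.75, 1.25, 1.75]
z = -1.89
Check each boundary:
  z < -1.75
  z < -1.25
  z < -0.75
  z < -0.25
  z < 0.25
  z < 0.75
  z < 1.25
  z < 1.75
Highest qualifying boundary gives stanine = 1

1


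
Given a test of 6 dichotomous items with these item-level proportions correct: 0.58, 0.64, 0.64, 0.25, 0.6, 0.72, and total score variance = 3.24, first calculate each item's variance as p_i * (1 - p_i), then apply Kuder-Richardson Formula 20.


For each item, compute p_i * q_i:
  Item 1: 0.58 * 0.42 = 0.2436
  Item 2: 0.64 * 0.36 = 0.2304
  Item 3: 0.64 * 0.36 = 0.2304
  Item 4: 0.25 * 0.75 = 0.1875
  Item 5: 0.6 * 0.4 = 0.24
  Item 6: 0.72 * 0.28 = 0.2016
Sum(p_i * q_i) = 0.2436 + 0.2304 + 0.2304 + 0.1875 + 0.24 + 0.2016 = 1.3335
KR-20 = (k/(k-1)) * (1 - Sum(p_i*q_i) / Var_total)
= (6/5) * (1 - 1.3335/3.24)
= 1.2 * 0.5884
KR-20 = 0.7061

0.7061


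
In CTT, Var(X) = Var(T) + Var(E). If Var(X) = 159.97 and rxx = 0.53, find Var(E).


var_true = rxx * var_obs = 0.53 * 159.97 = 84.7841
var_error = var_obs - var_true
var_error = 159.97 - 84.7841
var_error = 75.1859

75.1859


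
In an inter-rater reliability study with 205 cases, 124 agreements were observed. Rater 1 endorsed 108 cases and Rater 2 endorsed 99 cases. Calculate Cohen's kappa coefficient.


P_o = 124/205 = 0.604878
P_e = (108*99 + 97*106) / 42025 = 0.499084
kappa = (P_o - P_e) / (1 - P_e)
kappa = (0.604878 - 0.499084) / (1 - 0.499084)
kappa = 0.2112

0.2112


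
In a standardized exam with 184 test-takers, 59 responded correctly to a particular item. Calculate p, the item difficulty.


Item difficulty p = number correct / total examinees
p = 59 / 184
p = 0.3207

0.3207


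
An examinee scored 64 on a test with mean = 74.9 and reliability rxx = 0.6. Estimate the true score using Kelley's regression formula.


T_est = rxx * X + (1 - rxx) * mean
T_est = 0.6 * 64 + 0.4 * 74.9
T_est = 38.4 + 29.96
T_est = 68.36

68.36


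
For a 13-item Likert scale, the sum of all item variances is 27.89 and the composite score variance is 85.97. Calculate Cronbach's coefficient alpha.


alpha = (k/(k-1)) * (1 - sum(si^2)/s_total^2)
= (13/12) * (1 - 27.89/85.97)
alpha = 0.7319

0.7319


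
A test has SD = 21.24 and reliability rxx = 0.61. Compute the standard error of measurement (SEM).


SEM = SD * sqrt(1 - rxx)
SEM = 21.24 * sqrt(1 - 0.61)
SEM = 21.24 * sqrt(0.39) = 21.24 * 0.6245
SEM = 13.2644

13.2644


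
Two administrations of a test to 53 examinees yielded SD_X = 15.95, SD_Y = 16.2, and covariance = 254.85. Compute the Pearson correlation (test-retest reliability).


r = cov(X,Y) / (SD_X * SD_Y)
r = 254.85 / (15.95 * 16.2)
r = 254.85 / 258.39
r = 0.9863

0.9863


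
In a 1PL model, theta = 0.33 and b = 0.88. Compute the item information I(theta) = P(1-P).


P = 1/(1+exp(-(0.33-0.88))) = 0.3659
I = P*(1-P) = 0.3659 * 0.6341
I = 0.232

0.232


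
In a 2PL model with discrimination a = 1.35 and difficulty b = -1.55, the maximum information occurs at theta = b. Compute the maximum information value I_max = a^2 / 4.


For 2PL, max info at theta = b = -1.55
I_max = a^2 / 4 = 1.35^2 / 4
= 1.8225 / 4
I_max = 0.4556

0.4556


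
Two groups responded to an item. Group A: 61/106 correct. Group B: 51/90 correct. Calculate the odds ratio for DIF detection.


Odds_A = 61/45 = 1.3556
Odds_B = 51/39 = 1.3077
OR = Odds_A / Odds_B = 1.3556 / 1.3077
Exactly, OR = (61 * 39) / (45 * 51) = 2379 / 2295
OR = 1.0366

1.0366


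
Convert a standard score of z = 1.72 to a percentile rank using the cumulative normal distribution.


CDF(z) = 0.5 * (1 + erf(z/sqrt(2)))
erf(1.2162) = 0.9146
CDF = 0.9573
Percentile rank = 0.9573 * 100 = 95.73

95.73


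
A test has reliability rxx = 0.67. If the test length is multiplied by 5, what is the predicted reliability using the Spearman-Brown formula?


r_new = (n * rxx) / (1 + (n-1) * rxx)
r_new = (5 * 0.67) / (1 + 4 * 0.67)
r_new = 3.35 / 3.68
r_new = 0.9103

0.9103


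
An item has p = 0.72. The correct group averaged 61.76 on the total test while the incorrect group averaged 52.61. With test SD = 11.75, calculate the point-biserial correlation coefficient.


q = 1 - p = 0.28
rpb = ((M1 - M0) / SD) * sqrt(p * q)
rpb = ((61.76 - 52.61) / 11.75) * sqrt(0.72 * 0.28)
rpb = 0.3496

0.3496


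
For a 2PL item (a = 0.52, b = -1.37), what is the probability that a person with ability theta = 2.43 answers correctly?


a*(theta - b) = 0.52 * (2.43 - -1.37) = 1.976
exp(-1.976) = 0.1386
P = 1 / (1 + 0.1386)
P = 0.8783

0.8783


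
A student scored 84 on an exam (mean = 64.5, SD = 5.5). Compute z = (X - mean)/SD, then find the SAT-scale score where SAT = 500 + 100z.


z = (X - mean) / SD = (84 - 64.5) / 5.5
z = 19.5 / 5.5
z = 3.5455
SAT-scale = SAT = 500 + 100z
Carry z at full precision (z = 19.5 / 5.5) into the conversion:
SAT-scale = 500 + 100 * (19.5 / 5.5) = 500 + 1950 / 5.5
SAT-scale = 500 + 354.5455
SAT-scale = 854.5455

854.5455


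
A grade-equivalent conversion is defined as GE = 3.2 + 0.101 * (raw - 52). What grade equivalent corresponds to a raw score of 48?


raw - median = 48 - 52 = -4
slope * diff = 0.101 * -4 = -0.404
GE = 3.2 + -0.404
GE = 2.796

2.796


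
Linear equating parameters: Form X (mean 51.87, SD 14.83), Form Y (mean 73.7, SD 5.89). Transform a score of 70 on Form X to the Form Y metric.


slope = SD_Y / SD_X = 5.89 / 14.83 ~ 0.3972
intercept = mean_Y - slope * mean_X = 73.7 - (5.89 / 14.83) * 51.87 ~ 53.0989
Y = slope * X + intercept. To avoid rounding drift from the rounded slope/intercept, evaluate the equivalent form Y = mean_Y + SD_Y * (X - mean_X) / SD_X at full precision:
Y = 73.7 + 5.89 * (70 - 51.87) / 14.83
Y = 73.7 + 5.89 * 18.13 / 14.83
Y = 73.7 + 106.7857 / 14.83
Y = 73.7 + 7.2007
Y = 80.9007

80.9007


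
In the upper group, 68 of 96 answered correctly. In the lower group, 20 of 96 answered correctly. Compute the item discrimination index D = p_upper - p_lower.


p_upper = 68/96 = 0.7083
p_lower = 20/96 = 0.2083
D = 0.7083 - 0.2083 = 0.5

0.5


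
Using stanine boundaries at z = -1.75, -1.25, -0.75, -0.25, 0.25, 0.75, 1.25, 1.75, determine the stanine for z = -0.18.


Stanine boundaries: [-1.75, -1.25, -0.75, -0.25, 0.25, 0.75, 1.25, 1.75]
z = -0.18
Check each boundary:
  z >= -1.75 -> could be stanine 2
  z >= -1.25 -> could be stanine 3
  z >= -0.75 -> could be stanine 4
  z >= -0.25 -> could be stanine 5
  z < 0.25
  z < 0.75
  z < 1.25
  z < 1.75
Highest qualifying boundary gives stanine = 5

5


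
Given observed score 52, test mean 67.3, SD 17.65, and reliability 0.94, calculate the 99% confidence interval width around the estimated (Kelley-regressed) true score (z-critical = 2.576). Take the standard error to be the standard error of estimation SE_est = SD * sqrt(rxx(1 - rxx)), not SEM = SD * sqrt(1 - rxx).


True score estimate = 0.94*52 + 0.06*67.3 = 52.918
SE_est = SD * sqrt(rxx * (1 - rxx)) = 17.65 * sqrt(0.94 * 0.06) = 17.65 * sqrt(0.0564) = 4.191643
CI = T_est +/- z * SE_est, so width = 2 * z * SE_est = 2 * 2.576 * 4.191643
Width = 21.5953

21.5953


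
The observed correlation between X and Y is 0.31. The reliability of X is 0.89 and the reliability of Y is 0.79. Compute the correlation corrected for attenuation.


r_corrected = rxy / sqrt(rxx * ryy)
= 0.31 / sqrt(0.89 * 0.79)
= 0.31 / sqrt(0.7031)
= 0.31 / 0.838511
r_corrected = 0.3697

0.3697


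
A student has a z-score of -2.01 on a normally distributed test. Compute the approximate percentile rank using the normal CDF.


CDF(z) = 0.5 * (1 + erf(z/sqrt(2)))
erf(-1.4213) = -0.9556
CDF = 0.0222
Percentile rank = 0.0222 * 100 = 2.22

2.22


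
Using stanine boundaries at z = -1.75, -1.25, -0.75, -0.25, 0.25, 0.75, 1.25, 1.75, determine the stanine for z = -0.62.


Stanine boundaries: [-1.75, -1.25, -0.75, -0.25, 0.25, 0.75, 1.25, 1.75]
z = -0.62
Check each boundary:
  z >= -1.75 -> could be stanine 2
  z >= -1.25 -> could be stanine 3
  z >= -0.75 -> could be stanine 4
  z < -0.25
  z < 0.25
  z < 0.75
  z < 1.25
  z < 1.75
Highest qualifying boundary gives stanine = 4

4


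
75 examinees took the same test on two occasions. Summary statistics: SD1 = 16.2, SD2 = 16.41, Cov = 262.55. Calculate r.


r = cov(X,Y) / (SD_X * SD_Y)
r = 262.55 / (16.2 * 16.41)
r = 262.55 / 265.842
r = 0.9876

0.9876


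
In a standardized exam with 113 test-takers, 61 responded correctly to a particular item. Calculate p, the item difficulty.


Item difficulty p = number correct / total examinees
p = 61 / 113
p = 0.5398

0.5398


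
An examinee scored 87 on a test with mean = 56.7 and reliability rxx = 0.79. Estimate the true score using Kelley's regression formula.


T_est = rxx * X + (1 - rxx) * mean
T_est = 0.79 * 87 + 0.21 * 56.7
T_est = 68.73 + 11.907
T_est = 80.637

80.637


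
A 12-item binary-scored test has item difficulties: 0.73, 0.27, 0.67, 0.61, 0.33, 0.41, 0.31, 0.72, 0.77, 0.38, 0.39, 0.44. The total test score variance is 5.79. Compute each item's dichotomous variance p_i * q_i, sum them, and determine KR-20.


For each item, compute p_i * q_i:
  Item 1: 0.73 * 0.27 = 0.1971
  Item 2: 0.27 * 0.73 = 0.1971
  Item 3: 0.67 * 0.33 = 0.2211
  Item 4: 0.61 * 0.39 = 0.2379
  Item 5: 0.33 * 0.67 = 0.2211
  Item 6: 0.41 * 0.59 = 0.2419
  Item 7: 0.31 * 0.69 = 0.2139
  Item 8: 0.72 * 0.28 = 0.2016
  Item 9: 0.77 * 0.23 = 0.1771
  Item 10: 0.38 * 0.62 = 0.2356
  Item 11: 0.39 * 0.61 = 0.2379
  Item 12: 0.44 * 0.56 = 0.2464
Sum(p_i * q_i) = 0.1971 + 0.1971 + 0.2211 + 0.2379 + 0.2211 + 0.2419 + 0.2139 + 0.2016 + 0.1771 + 0.2356 + 0.2379 + 0.2464 = 2.6287
KR-20 = (k/(k-1)) * (1 - Sum(p_i*q_i) / Var_total)
= (12/11) * (1 - 2.6287/5.79)
= 1.0909 * 0.546
KR-20 = 0.5956

0.5956


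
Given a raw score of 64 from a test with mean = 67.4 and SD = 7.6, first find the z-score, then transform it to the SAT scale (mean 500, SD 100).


z = (X - mean) / SD = (64 - 67.4) / 7.6
z = -3.4 / 7.6
z = -0.4474
SAT-scale = SAT = 500 + 100z
Carry z at full precision (z = -3.4 / 7.6) into the conversion:
SAT-scale = 500 + 100 * (-3.4 / 7.6) = 500 + -340 / 7.6
SAT-scale = 500 + -44.7368
SAT-scale = 455.2632

455.2632


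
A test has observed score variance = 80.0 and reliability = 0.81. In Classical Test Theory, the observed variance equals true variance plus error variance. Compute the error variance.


var_true = rxx * var_obs = 0.81 * 80.0 = 64.8
var_error = var_obs - var_true
var_error = 80.0 - 64.8
var_error = 15.2

15.2


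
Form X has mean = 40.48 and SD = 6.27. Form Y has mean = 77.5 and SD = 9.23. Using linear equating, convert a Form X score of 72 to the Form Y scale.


slope = SD_Y / SD_X = 9.23 / 6.27 ~ 1.4721
intercept = mean_Y - slope * mean_X = 77.5 - (9.23 / 6.27) * 40.48 ~ 17.9098
Y = slope * X + intercept. To avoid rounding drift from the rounded slope/intercept, evaluate the equivalent form Y = mean_Y + SD_Y * (X - mean_X) / SD_X at full precision:
Y = 77.5 + 9.23 * (72 - 40.48) / 6.27
Y = 77.5 + 9.23 * 31.52 / 6.27
Y = 77.5 + 290.9296 / 6.27
Y = 77.5 + 46.4003
Y = 123.9003

123.9003


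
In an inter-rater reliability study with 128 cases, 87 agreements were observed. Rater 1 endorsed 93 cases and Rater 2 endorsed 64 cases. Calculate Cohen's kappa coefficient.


P_o = 87/128 = 0.679688
P_e = (93*64 + 35*64) / 16384 = 0.5
kappa = (P_o - P_e) / (1 - P_e)
kappa = (0.679688 - 0.5) / (1 - 0.5)
kappa = 0.3594

0.3594


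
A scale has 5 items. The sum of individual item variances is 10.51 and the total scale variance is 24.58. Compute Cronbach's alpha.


alpha = (k/(k-1)) * (1 - sum(si^2)/s_total^2)
= (5/4) * (1 - 10.51/24.58)
alpha = 0.7155

0.7155


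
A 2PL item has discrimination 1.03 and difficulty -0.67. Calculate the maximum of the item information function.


For 2PL, max info at theta = b = -0.67
I_max = a^2 / 4 = 1.03^2 / 4
= 1.0609 / 4
I_max = 0.2652

0.2652


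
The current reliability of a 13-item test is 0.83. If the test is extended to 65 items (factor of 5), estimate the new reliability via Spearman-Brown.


r_new = (n * rxx) / (1 + (n-1) * rxx)
r_new = (5 * 0.83) / (1 + 4 * 0.83)
r_new = 4.15 / 4.32
r_new = 0.9606

0.9606


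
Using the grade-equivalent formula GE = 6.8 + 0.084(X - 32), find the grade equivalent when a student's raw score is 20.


raw - median = 20 - 32 = -12
slope * diff = 0.084 * -12 = -1.008
GE = 6.8 + -1.008
GE = 5.792

5.792


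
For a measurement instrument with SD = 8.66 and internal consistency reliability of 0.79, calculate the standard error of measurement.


SEM = SD * sqrt(1 - rxx)
SEM = 8.66 * sqrt(1 - 0.79)
SEM = 8.66 * sqrt(0.21) = 8.66 * 0.458258
SEM = 3.9685

3.9685


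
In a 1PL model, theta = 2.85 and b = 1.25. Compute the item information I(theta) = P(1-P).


P = 1/(1+exp(-(2.85-1.25))) = 0.832
I = P*(1-P) = 0.832 * 0.168
I = 0.1398

0.1398


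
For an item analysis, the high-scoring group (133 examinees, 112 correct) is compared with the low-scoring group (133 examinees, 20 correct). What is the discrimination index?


p_upper = 112/133 = 0.8421
p_lower = 20/133 = 0.1504
D = 0.8421 - 0.1504 = 0.6917

0.6917


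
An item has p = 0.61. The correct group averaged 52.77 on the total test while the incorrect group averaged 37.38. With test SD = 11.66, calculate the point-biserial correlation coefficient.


q = 1 - p = 0.39
rpb = ((M1 - M0) / SD) * sqrt(p * q)
rpb = ((52.77 - 37.38) / 11.66) * sqrt(0.61 * 0.39)
rpb = 0.6438

0.6438


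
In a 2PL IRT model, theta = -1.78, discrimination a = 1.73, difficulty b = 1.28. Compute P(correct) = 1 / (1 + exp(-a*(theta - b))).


a*(theta - b) = 1.73 * (-1.78 - 1.28) = -5.2938
exp(--5.2938) = 199.0986
P = 1 / (1 + 199.0986)
P = 0.005

0.005


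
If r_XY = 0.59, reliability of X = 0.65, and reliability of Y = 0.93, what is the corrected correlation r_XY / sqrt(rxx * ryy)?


r_corrected = rxy / sqrt(rxx * ryy)
= 0.59 / sqrt(0.65 * 0.93)
= 0.59 / sqrt(0.6045)
= 0.59 / 0.777496
r_corrected = 0.7588

0.7588


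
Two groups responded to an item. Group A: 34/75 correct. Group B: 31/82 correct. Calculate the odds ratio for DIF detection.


Odds_A = 34/41 = 0.8293
Odds_B = 31/51 = 0.6078
OR = Odds_A / Odds_B = 0.8293 / 0.6078
Exactly, OR = (34 * 51) / (41 * 31) = 1734 / 1271
OR = 1.3643

1.3643


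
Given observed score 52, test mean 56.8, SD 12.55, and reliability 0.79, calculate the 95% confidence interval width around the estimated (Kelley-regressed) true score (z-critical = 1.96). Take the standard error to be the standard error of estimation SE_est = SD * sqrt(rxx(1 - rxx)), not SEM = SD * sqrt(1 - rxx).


True score estimate = 0.79*52 + 0.21*56.8 = 53.008
SE_est = SD * sqrt(rxx * (1 - rxx)) = 12.55 * sqrt(0.79 * 0.21) = 12.55 * sqrt(0.1659) = 5.111718
CI = T_est +/- z * SE_est, so width = 2 * z * SE_est = 2 * 1.96 * 5.111718
Width = 20.0379

20.0379


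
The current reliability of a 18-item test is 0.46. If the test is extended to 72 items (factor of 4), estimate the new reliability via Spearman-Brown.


r_new = (n * rxx) / (1 + (n-1) * rxx)
r_new = (4 * 0.46) / (1 + 3 * 0.46)
r_new = 1.84 / 2.38
r_new = 0.7731

0.7731


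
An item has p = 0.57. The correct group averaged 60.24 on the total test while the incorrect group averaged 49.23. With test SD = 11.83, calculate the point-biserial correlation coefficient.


q = 1 - p = 0.43
rpb = ((M1 - M0) / SD) * sqrt(p * q)
rpb = ((60.24 - 49.23) / 11.83) * sqrt(0.57 * 0.43)
rpb = 0.4608

0.4608


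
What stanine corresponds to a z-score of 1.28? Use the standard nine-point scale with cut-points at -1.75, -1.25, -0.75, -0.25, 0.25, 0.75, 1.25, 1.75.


Stanine boundaries: [-1.75, -1.25, -0.75, -0.25, 0.25, 0.75, 1.25, 1.75]
z = 1.28
Check each boundary:
  z >= -1.75 -> could be stanine 2
  z >= -1.25 -> could be stanine 3
  z >= -0.75 -> could be stanine 4
  z >= -0.25 -> could be stanine 5
  z >= 0.25 -> could be stanine 6
  z >= 0.75 -> could be stanine 7
  z >= 1.25 -> could be stanine 8
  z < 1.75
Highest qualifying boundary gives stanine = 8

8


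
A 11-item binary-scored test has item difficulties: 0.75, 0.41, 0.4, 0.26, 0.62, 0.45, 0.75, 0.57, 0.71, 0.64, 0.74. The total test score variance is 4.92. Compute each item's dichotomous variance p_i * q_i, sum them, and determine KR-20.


For each item, compute p_i * q_i:
  Item 1: 0.75 * 0.25 = 0.1875
  Item 2: 0.41 * 0.59 = 0.2419
  Item 3: 0.4 * 0.6 = 0.24
  Item 4: 0.26 * 0.74 = 0.1924
  Item 5: 0.62 * 0.38 = 0.2356
  Item 6: 0.45 * 0.55 = 0.2475
  Item 7: 0.75 * 0.25 = 0.1875
  Item 8: 0.57 * 0.43 = 0.2451
  Item 9: 0.71 * 0.29 = 0.2059
  Item 10: 0.64 * 0.36 = 0.2304
  Item 11: 0.74 * 0.26 = 0.1924
Sum(p_i * q_i) = 0.1875 + 0.2419 + 0.24 + 0.1924 + 0.2356 + 0.2475 + 0.1875 + 0.2451 + 0.2059 + 0.2304 + 0.1924 = 2.4062
KR-20 = (k/(k-1)) * (1 - Sum(p_i*q_i) / Var_total)
= (11/10) * (1 - 2.4062/4.92)
= 1.1 * 0.5109
KR-20 = 0.562

0.562


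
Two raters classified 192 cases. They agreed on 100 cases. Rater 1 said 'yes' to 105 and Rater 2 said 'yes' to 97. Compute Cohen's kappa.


P_o = 100/192 = 0.520833
P_e = (105*97 + 87*95) / 36864 = 0.500488
kappa = (P_o - P_e) / (1 - P_e)
kappa = (0.520833 - 0.500488) / (1 - 0.500488)
kappa = 0.0407

0.0407


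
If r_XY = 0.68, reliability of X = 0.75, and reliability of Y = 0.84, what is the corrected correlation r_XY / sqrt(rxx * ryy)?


r_corrected = rxy / sqrt(rxx * ryy)
= 0.68 / sqrt(0.75 * 0.84)
= 0.68 / sqrt(0.63)
= 0.68 / 0.793725
r_corrected = 0.8567

0.8567


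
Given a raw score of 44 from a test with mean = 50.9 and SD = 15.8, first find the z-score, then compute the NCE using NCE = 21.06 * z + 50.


z = (X - mean) / SD = (44 - 50.9) / 15.8
z = -6.9 / 15.8
z = -0.4367
NCE = NCE = 21.06z + 50
Carry z at full precision (z = -6.9 / 15.8) into the conversion:
NCE = 21.06 * (-6.9 / 15.8) + 50 = -145.314 / 15.8 + 50
NCE = -9.1971 + 50
NCE = 40.8029

40.8029


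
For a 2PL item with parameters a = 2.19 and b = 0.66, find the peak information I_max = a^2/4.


For 2PL, max info at theta = b = 0.66
I_max = a^2 / 4 = 2.19^2 / 4
= 4.7961 / 4
I_max = 1.199

1.199


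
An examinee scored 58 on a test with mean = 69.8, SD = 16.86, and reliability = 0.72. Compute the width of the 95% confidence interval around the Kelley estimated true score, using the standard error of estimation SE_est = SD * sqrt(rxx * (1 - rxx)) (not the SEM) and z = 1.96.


True score estimate = 0.72*58 + 0.28*69.8 = 61.304
SE_est = SD * sqrt(rxx * (1 - rxx)) = 16.86 * sqrt(0.72 * 0.28) = 16.86 * sqrt(0.2016) = 7.570121
CI = T_est +/- z * SE_est, so width = 2 * z * SE_est = 2 * 1.96 * 7.570121
Width = 29.6749

29.6749


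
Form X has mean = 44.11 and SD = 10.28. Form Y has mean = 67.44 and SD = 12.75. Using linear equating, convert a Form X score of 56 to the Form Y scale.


slope = SD_Y / SD_X = 12.75 / 10.28 ~ 1.2403
intercept = mean_Y - slope * mean_X = 67.44 - (12.75 / 10.28) * 44.11 ~ 12.7316
Y = slope * X + intercept. To avoid rounding drift from the rounded slope/intercept, evaluate the equivalent form Y = mean_Y + SD_Y * (X - mean_X) / SD_X at full precision:
Y = 67.44 + 12.75 * (56 - 44.11) / 10.28
Y = 67.44 + 12.75 * 11.89 / 10.28
Y = 67.44 + 151.5975 / 10.28
Y = 67.44 + 14.7468
Y = 82.1868

82.1868


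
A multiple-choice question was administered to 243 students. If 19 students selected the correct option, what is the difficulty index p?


Item difficulty p = number correct / total examinees
p = 19 / 243
p = 0.0782

0.0782


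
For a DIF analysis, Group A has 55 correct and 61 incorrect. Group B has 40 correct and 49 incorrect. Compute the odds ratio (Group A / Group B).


Odds_A = 55/61 = 0.9016
Odds_B = 40/49 = 0.8163
OR = Odds_A / Odds_B = 0.9016 / 0.8163
Exactly, OR = (55 * 49) / (61 * 40) = 2695 / 2440
OR = 1.1045

1.1045


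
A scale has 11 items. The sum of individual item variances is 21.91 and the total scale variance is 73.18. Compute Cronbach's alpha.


alpha = (k/(k-1)) * (1 - sum(si^2)/s_total^2)
= (11/10) * (1 - 21.91/73.18)
alpha = 0.7707

0.7707


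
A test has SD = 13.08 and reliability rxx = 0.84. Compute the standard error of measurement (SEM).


SEM = SD * sqrt(1 - rxx)
SEM = 13.08 * sqrt(1 - 0.84)
SEM = 13.08 * sqrt(0.16) = 13.08 * 0.4
SEM = 5.232

5.232


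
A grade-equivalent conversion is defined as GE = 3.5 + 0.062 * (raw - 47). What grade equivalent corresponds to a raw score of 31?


raw - median = 31 - 47 = -16
slope * diff = 0.062 * -16 = -0.992
GE = 3.5 + -0.992
GE = 2.508

2.508


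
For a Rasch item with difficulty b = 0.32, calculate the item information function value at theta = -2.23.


P = 1/(1+exp(-(-2.23-0.32))) = 0.0724
I = P*(1-P) = 0.0724 * 0.9276
I = 0.0672

0.0672


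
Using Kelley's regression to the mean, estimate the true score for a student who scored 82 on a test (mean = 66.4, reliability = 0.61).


T_est = rxx * X + (1 - rxx) * mean
T_est = 0.61 * 82 + 0.39 * 66.4
T_est = 50.02 + 25.896
T_est = 75.916

75.916


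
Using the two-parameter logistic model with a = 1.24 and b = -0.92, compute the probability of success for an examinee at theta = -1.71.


a*(theta - b) = 1.24 * (-1.71 - -0.92) = -0.9796
exp(--0.9796) = 2.6634
P = 1 / (1 + 2.6634)
P = 0.273

0.273


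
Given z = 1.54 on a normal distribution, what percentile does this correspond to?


CDF(z) = 0.5 * (1 + erf(z/sqrt(2)))
erf(1.0889) = 0.8764
CDF = 0.9382
Percentile rank = 0.9382 * 100 = 93.82

93.82


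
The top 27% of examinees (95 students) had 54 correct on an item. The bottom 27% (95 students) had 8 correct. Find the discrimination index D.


p_upper = 54/95 = 0.5684
p_lower = 8/95 = 0.0842
D = 0.5684 - 0.0842 = 0.4842

0.4842


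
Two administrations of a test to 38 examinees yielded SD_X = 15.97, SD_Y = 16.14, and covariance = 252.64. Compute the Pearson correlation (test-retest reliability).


r = cov(X,Y) / (SD_X * SD_Y)
r = 252.64 / (15.97 * 16.14)
r = 252.64 / 257.7558
r = 0.9802

0.9802


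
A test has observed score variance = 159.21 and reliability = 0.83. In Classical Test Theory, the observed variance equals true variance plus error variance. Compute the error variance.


var_true = rxx * var_obs = 0.83 * 159.21 = 132.1443
var_error = var_obs - var_true
var_error = 159.21 - 132.1443
var_error = 27.0657

27.0657


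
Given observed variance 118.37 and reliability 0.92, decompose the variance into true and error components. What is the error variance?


var_true = rxx * var_obs = 0.92 * 118.37 = 108.9004
var_error = var_obs - var_true
var_error = 118.37 - 108.9004
var_error = 9.4696

9.4696


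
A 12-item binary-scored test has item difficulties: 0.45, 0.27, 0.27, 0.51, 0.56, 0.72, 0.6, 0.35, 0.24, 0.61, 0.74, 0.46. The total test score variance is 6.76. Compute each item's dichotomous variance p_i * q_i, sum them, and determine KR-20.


For each item, compute p_i * q_i:
  Item 1: 0.45 * 0.55 = 0.2475
  Item 2: 0.27 * 0.73 = 0.1971
  Item 3: 0.27 * 0.73 = 0.1971
  Item 4: 0.51 * 0.49 = 0.2499
  Item 5: 0.56 * 0.44 = 0.2464
  Item 6: 0.72 * 0.28 = 0.2016
  Item 7: 0.6 * 0.4 = 0.24
  Item 8: 0.35 * 0.65 = 0.2275
  Item 9: 0.24 * 0.76 = 0.1824
  Item 10: 0.61 * 0.39 = 0.2379
  Item 11: 0.74 * 0.26 = 0.1924
  Item 12: 0.46 * 0.54 = 0.2484
Sum(p_i * q_i) = 0.2475 + 0.1971 + 0.1971 + 0.2499 + 0.2464 + 0.2016 + 0.24 + 0.2275 + 0.1824 + 0.2379 + 0.1924 + 0.2484 = 2.6682
KR-20 = (k/(k-1)) * (1 - Sum(p_i*q_i) / Var_total)
= (12/11) * (1 - 2.6682/6.76)
= 1.0909 * 0.6053
KR-20 = 0.6603

0.6603


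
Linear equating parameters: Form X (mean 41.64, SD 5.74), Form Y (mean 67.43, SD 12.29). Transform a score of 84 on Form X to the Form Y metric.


slope = SD_Y / SD_X = 12.29 / 5.74 ~ 2.1411
intercept = mean_Y - slope * mean_X = 67.43 - (12.29 / 5.74) * 41.64 ~ -21.726
Y = slope * X + intercept. To avoid rounding drift from the rounded slope/intercept, evaluate the equivalent form Y = mean_Y + SD_Y * (X - mean_X) / SD_X at full precision:
Y = 67.43 + 12.29 * (84 - 41.64) / 5.74
Y = 67.43 + 12.29 * 42.36 / 5.74
Y = 67.43 + 520.6044 / 5.74
Y = 67.43 + 90.6976
Y = 158.1276

158.1276


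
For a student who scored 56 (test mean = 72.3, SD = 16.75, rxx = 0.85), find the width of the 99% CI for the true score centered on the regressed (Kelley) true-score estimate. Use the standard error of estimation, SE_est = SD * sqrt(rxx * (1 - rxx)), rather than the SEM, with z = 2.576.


True score estimate = 0.85*56 + 0.15*72.3 = 58.445
SE_est = SD * sqrt(rxx * (1 - rxx)) = 16.75 * sqrt(0.85 * 0.15) = 16.75 * sqrt(0.1275) = 5.980946
CI = T_est +/- z * SE_est, so width = 2 * z * SE_est = 2 * 2.576 * 5.980946
Width = 30.8138

30.8138


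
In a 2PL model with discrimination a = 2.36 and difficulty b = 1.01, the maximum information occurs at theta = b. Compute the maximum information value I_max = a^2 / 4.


For 2PL, max info at theta = b = 1.01
I_max = a^2 / 4 = 2.36^2 / 4
= 5.5696 / 4
I_max = 1.3924

1.3924


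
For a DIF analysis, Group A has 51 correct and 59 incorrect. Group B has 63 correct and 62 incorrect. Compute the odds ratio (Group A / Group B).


Odds_A = 51/59 = 0.8644
Odds_B = 63/62 = 1.0161
OR = Odds_A / Odds_B = 0.8644 / 1.0161
Exactly, OR = (51 * 62) / (59 * 63) = 3162 / 3717
OR = 0.8507

0.8507


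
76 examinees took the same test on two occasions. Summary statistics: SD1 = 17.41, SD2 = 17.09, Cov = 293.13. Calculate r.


r = cov(X,Y) / (SD_X * SD_Y)
r = 293.13 / (17.41 * 17.09)
r = 293.13 / 297.5369
r = 0.9852

0.9852


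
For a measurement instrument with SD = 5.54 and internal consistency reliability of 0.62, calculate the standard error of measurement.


SEM = SD * sqrt(1 - rxx)
SEM = 5.54 * sqrt(1 - 0.62)
SEM = 5.54 * sqrt(0.38) = 5.54 * 0.616441
SEM = 3.4151

3.4151


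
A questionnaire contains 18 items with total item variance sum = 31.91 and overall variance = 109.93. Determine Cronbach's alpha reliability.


alpha = (k/(k-1)) * (1 - sum(si^2)/s_total^2)
= (18/17) * (1 - 31.91/109.93)
alpha = 0.7515

0.7515


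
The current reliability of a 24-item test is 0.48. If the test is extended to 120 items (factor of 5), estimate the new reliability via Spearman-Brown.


r_new = (n * rxx) / (1 + (n-1) * rxx)
r_new = (5 * 0.48) / (1 + 4 * 0.48)
r_new = 2.4 / 2.92
r_new = 0.8219

0.8219


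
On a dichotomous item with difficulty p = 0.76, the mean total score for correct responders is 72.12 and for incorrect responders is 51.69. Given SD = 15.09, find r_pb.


q = 1 - p = 0.24
rpb = ((M1 - M0) / SD) * sqrt(p * q)
rpb = ((72.12 - 51.69) / 15.09) * sqrt(0.76 * 0.24)
rpb = 0.5782

0.5782


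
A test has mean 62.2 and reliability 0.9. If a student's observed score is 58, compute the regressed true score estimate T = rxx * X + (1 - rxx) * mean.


T_est = rxx * X + (1 - rxx) * mean
T_est = 0.9 * 58 + 0.1 * 62.2
T_est = 52.2 + 6.22
T_est = 58.42

58.42


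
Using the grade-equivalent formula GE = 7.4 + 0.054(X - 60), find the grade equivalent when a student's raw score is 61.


raw - median = 61 - 60 = 1
slope * diff = 0.054 * 1 = 0.054
GE = 7.4 + 0.054
GE = 7.454

7.454


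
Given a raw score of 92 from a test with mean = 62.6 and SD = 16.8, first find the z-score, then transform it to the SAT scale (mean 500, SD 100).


z = (X - mean) / SD = (92 - 62.6) / 16.8
z = 29.4 / 16.8
z = 1.75
SAT-scale = SAT = 500 + 100z
Carry z at full precision (z = 29.4 / 16.8) into the conversion:
SAT-scale = 500 + 100 * (29.4 / 16.8) = 500 + 2940 / 16.8
SAT-scale = 500 + 175.0
SAT-scale = 675.0

675.0


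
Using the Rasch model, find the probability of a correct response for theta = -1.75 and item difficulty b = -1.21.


theta - b = -1.75 - -1.21 = -0.54
exp(-(theta - b)) = exp(0.54) = 1.716
P = 1 / (1 + 1.716)
P = 0.3682

0.3682


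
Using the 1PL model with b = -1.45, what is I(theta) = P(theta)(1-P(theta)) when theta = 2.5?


P = 1/(1+exp(-(2.5--1.45))) = 0.9811
I = P*(1-P) = 0.9811 * 0.0189
I = 0.0185

0.0185


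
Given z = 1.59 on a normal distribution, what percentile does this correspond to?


CDF(z) = 0.5 * (1 + erf(z/sqrt(2)))
erf(1.1243) = 0.8882
CDF = 0.9441
Percentile rank = 0.9441 * 100 = 94.41

94.41


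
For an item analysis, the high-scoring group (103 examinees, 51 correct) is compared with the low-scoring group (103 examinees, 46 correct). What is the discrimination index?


p_upper = 51/103 = 0.4951
p_lower = 46/103 = 0.4466
D = 0.4951 - 0.4466 = 0.0485

0.0485


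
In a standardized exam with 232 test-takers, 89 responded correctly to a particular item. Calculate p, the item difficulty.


Item difficulty p = number correct / total examinees
p = 89 / 232
p = 0.3836

0.3836


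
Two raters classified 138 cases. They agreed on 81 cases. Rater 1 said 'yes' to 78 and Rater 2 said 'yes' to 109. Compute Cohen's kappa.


P_o = 81/138 = 0.586957
P_e = (78*109 + 60*29) / 19044 = 0.537807
kappa = (P_o - P_e) / (1 - P_e)
kappa = (0.586957 - 0.537807) / (1 - 0.537807)
kappa = 0.1063

0.1063
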